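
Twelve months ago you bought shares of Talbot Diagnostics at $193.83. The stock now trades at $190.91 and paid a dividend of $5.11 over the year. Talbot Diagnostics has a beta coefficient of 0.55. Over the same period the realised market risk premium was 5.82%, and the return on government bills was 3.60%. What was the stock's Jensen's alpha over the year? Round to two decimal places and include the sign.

-5.67%

Realised HPR = (P1 + D1 − P0) / P0 = (190.91 + 5.11 − 193.83) / 193.83 = 2.19 / 193.83 = 1.1299%
CAPM required = R_f + β·MRP = 3.60% + 0.55 × 5.82% = 6.8010%
α = realised − required = 1.1299% − 6.8010% = -5.67%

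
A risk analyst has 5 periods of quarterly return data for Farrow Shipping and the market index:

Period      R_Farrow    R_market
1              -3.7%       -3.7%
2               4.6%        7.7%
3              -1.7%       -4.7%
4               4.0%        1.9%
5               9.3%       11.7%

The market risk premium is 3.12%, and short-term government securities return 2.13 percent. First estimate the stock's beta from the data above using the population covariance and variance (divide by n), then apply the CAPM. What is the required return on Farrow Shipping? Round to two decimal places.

4.31%

Mean R_i = (-3.7 + 4.6 − 1.7 + 4.0 + 9.3) / 5 = 2.5000%
Mean R_m = (-3.7 + 7.7 − 4.7 + 1.9 + 11.7) / 5 = 2.5800%
Σ(R_i − R̄_i)(R_m − R̄_m) = 141.2600  ⇒  Cov = 141.2600 / 5 = 28.2520
Σ(R_m − R̄_m)² = 202.2880  ⇒  Var(R_m) = 202.2880 / 5 = 40.4576
β = Cov / Var(R_m) = 28.2520 / 40.4576 = 0.6983
E(R) = R_f + β × MRP = 2.13% + 0.6983 × 3.12% = 4.31%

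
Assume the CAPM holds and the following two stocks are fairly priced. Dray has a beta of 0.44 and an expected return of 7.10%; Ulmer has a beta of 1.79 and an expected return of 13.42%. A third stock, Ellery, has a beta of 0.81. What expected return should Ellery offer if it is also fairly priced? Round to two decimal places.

MRP (SML slope) = (13.42% − 7.10%) / (1.79 − 0.44) = 6.32% / 1.35 = 4.6815%
R_f (intercept) = 7.10% − 0.44 × 4.6815% = 5.0401%
E(R_Ellery) = R_f + β × MRP = 5.0401% + 0.81 × 4.6815% = 8.83%

8.83%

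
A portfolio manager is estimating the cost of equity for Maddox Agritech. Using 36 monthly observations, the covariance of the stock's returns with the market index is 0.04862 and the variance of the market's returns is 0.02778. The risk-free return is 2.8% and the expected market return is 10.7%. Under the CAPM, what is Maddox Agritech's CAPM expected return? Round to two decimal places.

β = Cov(R_i, R_m) / Var(R_m) = 0.04862 / 0.02778 = 1.7502
MRP = 10.7% − 2.8% = 7.90%
E(R) = R_f + β × MRP = 2.8% + 1.7502 × 7.9% = 16.63%

16.63%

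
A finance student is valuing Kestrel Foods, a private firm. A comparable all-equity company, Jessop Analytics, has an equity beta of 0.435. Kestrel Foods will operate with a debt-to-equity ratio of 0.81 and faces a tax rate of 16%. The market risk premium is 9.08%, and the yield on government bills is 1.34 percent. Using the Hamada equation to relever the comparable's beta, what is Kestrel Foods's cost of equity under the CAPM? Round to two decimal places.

7.98%

β_L = β_U × [1 + (1 − t)(D/E)] = 0.435 × [1 + (1 − 0.16) × 0.81]
    = 0.435 × [1 + 0.84 × 0.81] = 0.435 × 1.6804 = 0.7310
E(R) = R_f + β_L × MRP = 1.34% + 0.7310 × 9.08% = 7.98%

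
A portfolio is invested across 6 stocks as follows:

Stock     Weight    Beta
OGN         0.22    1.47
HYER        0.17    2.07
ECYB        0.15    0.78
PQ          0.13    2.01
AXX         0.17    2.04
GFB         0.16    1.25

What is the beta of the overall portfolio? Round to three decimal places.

1.600

β_P = Σ w_i β_i = 0.22×1.47 + 0.17×2.07 + 0.15×0.78 + 0.13×2.01 + 0.17×2.04 + 0.16×1.25 = 1.6004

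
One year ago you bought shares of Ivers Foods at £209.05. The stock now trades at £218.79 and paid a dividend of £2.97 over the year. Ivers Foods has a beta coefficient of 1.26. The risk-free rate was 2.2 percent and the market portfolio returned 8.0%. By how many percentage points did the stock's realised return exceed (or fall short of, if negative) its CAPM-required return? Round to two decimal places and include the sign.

Realised HPR = (P1 + D1 − P0) / P0 = (218.79 + 2.97 − 209.05) / 209.05 = 12.71 / 209.05 = 6.0799%
MRP = 8.0% − 2.2% = 5.80%
CAPM required = R_f + β·MRP = 2.2% + 1.26 × 5.8% = 9.5080%
α = realised − required = 6.0799% − 9.5080% = -3.43%

-3.43%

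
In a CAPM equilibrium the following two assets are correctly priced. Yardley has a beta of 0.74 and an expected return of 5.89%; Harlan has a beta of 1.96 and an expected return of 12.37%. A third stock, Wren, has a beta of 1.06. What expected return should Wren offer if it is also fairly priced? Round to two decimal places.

MRP (SML slope) = (12.37% − 5.89%) / (1.96 − 0.74) = 6.48% / 1.22 = 5.3115%
R_f (intercept) = 5.89% − 0.74 × 5.3115% = 1.9595%
E(R_Wren) = R_f + β × MRP = 1.9595% + 1.06 × 5.3115% = 7.59%

7.59%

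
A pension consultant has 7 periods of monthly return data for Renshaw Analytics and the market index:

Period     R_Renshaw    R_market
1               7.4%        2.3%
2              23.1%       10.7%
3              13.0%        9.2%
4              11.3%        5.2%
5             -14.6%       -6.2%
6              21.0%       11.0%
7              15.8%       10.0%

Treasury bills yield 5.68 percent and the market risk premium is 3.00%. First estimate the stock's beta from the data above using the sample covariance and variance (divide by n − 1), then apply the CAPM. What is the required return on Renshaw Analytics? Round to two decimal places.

11.49%

Mean R_i = (7.4 + 23.1 + 13.0 + 11.3 − 14.6 + 21.0 + 15.8) / 7 = 11.0000%
Mean R_m = (2.3 + 10.7 + 9.2 + 5.2 − 6.2 + 11.0 + 10.0) / 7 = 6.0286%
Σ(R_i − R̄_i)(R_m − R̄_m) = 457.8700  ⇒  Cov = 457.8700 / 6 = 76.3117
Σ(R_m − R̄_m)² = 236.4943  ⇒  Var(R_m) = 236.4943 / 6 = 39.4157
β = Cov / Var(R_m) = 76.3117 / 39.4157 = 1.9361
E(R) = R_f + β × MRP = 5.68% + 1.9361 × 3.00% = 11.49%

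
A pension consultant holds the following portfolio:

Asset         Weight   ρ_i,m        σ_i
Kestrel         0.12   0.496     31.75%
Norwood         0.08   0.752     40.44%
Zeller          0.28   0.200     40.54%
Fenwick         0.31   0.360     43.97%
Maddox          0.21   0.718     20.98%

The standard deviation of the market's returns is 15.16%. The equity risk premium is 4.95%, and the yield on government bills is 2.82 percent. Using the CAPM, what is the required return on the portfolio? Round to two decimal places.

7.61%

β_Kestrel = 0.496 × 31.75% / 15.16% = 1.0388
β_Norwood = 0.752 × 40.44% / 15.16% = 2.0060
β_Zeller = 0.200 × 40.54% / 15.16% = 0.5348
β_Fenwick = 0.360 × 43.97% / 15.16% = 1.0441
β_Maddox = 0.718 × 20.98% / 15.16% = 0.9936
β_P = Σ w_i β_i = 0.12×1.0388 + 0.08×2.0060 + 0.28×0.5348 + 0.31×1.0441 + 0.21×0.9936 = 0.9672
E(R_P) = R_f + β_P × MRP = 2.82% + 0.9672 × 4.95% = 7.61%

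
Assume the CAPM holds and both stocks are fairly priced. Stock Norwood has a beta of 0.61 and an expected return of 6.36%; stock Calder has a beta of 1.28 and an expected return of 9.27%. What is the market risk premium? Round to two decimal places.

4.34%

Both satisfy E(R) = R_f + β·MRP, so the slope of the SML is
MRP = (9.27% − 6.36%) / (1.28 − 0.61) = 2.91% / 0.67 = 4.3433%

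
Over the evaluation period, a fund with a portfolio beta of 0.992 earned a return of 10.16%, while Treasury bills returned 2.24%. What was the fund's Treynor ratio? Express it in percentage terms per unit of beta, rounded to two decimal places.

7.98%

Treynor = (R_P − R_f) / β_P = (10.16% − 2.24%) / 0.9920 = 7.92% / 0.9920 = 7.98%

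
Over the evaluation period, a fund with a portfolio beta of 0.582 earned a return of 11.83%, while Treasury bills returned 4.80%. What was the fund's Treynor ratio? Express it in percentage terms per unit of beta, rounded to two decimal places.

12.08%

Treynor = (R_P − R_f) / β_P = (11.83% − 4.80%) / 0.5820 = 7.03% / 0.5820 = 12.08%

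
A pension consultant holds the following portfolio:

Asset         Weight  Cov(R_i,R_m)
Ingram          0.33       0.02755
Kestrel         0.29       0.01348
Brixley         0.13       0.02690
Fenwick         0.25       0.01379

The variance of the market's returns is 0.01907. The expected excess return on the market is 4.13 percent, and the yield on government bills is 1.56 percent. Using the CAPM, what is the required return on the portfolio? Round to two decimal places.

5.88%

β_Ingram = 0.02755 / 0.01907 = 1.4447
β_Kestrel = 0.01348 / 0.01907 = 0.7069
β_Brixley = 0.02690 / 0.01907 = 1.4106
β_Fenwick = 0.01379 / 0.01907 = 0.7231
β_P = Σ w_i β_i = 0.33×1.4447 + 0.29×0.7069 + 0.13×1.4106 + 0.25×0.7231 = 1.0459
E(R_P) = R_f + β_P × MRP = 1.56% + 1.0459 × 4.13% = 5.88%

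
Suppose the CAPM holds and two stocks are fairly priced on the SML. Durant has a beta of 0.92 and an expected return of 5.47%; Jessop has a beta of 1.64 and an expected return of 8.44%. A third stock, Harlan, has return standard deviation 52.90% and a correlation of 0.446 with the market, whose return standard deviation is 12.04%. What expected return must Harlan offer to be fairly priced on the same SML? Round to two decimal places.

9.76%

MRP = (8.44% − 5.47%) / (1.64 − 0.92) = 4.1250%
R_f = 5.47% − 0.92 × 4.1250% = 1.6750%
β_Harlan = ρ·σ_i/σ_m = 0.446 × 52.90 / 12.04 = 1.9596
E(R_Harlan) = R_f + β × MRP = 1.6750% + 1.9596 × 4.1250% = 9.76%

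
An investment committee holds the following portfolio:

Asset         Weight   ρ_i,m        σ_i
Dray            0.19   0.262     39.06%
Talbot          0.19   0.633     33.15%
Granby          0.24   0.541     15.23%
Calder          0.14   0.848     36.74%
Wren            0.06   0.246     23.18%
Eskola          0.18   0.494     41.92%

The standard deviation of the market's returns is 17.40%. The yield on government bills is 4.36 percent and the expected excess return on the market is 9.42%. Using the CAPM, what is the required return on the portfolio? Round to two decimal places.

13.21%

β_Dray = 0.262 × 39.06% / 17.40% = 0.5881
β_Talbot = 0.633 × 33.15% / 17.40% = 1.2060
β_Granby = 0.541 × 15.23% / 17.40% = 0.4735
β_Calder = 0.848 × 36.74% / 17.40% = 1.7905
β_Wren = 0.246 × 23.18% / 17.40% = 0.3277
β_Eskola = 0.494 × 41.92% / 17.40% = 1.1901
β_P = Σ w_i β_i = 0.19×0.5881 + 0.19×1.2060 + 0.24×0.4735 + 0.14×1.7905 + 0.06×0.3277 + 0.18×1.1901 = 0.9391
E(R_P) = R_f + β_P × MRP = 4.36% + 0.9391 × 9.42% = 13.21%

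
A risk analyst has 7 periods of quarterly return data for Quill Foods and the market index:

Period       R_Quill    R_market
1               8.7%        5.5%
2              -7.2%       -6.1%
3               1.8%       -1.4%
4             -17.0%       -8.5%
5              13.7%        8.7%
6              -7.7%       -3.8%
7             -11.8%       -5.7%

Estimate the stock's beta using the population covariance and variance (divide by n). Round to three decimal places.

Mean R_i = (8.7 − 7.2 + 1.8 − 17.0 + 13.7 − 7.7 − 11.8) / 7 = -2.7857%
Mean R_m = (5.5 − 6.1 − 1.4 − 8.5 + 8.7 − 3.8 − 5.7) / 7 = -1.6143%
Σ(R_i − R̄_i)(R_m − R̄_m) = 417.9814  ⇒  Cov = 417.9814 / 7 = 59.7116
Σ(R_m − R̄_m)² = 246.0486  ⇒  Var(R_m) = 246.0486 / 7 = 35.1498
β = Cov / Var(R_m) = 59.7116 / 35.1498 = 1.6988

1.699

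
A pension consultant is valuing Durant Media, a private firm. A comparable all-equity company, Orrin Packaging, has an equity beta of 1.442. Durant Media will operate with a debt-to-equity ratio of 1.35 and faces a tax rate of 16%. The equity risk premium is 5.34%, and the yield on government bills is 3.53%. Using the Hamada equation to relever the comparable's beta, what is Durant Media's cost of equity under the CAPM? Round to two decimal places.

19.96%

β_L = β_U × [1 + (1 − t)(D/E)] = 1.442 × [1 + (1 − 0.16) × 1.35]
    = 1.442 × [1 + 0.84 × 1.35] = 1.442 × 2.1340 = 3.0772
E(R) = R_f + β_L × MRP = 3.53% + 3.0772 × 5.34% = 19.96%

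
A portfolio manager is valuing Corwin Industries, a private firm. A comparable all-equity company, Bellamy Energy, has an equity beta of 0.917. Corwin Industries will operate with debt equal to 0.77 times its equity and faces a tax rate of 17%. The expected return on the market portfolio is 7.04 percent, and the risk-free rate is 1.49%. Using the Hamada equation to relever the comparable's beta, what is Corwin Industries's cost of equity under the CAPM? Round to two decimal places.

β_L = β_U × [1 + (1 − t)(D/E)] = 0.917 × [1 + (1 − 0.17) × 0.77]
    = 0.917 × [1 + 0.83 × 0.77] = 0.917 × 1.6391 = 1.5031
MRP = 7.04% − 1.49% = 5.55%
E(R) = R_f + β_L × MRP = 1.49% + 1.5031 × 5.55% = 9.83%

9.83%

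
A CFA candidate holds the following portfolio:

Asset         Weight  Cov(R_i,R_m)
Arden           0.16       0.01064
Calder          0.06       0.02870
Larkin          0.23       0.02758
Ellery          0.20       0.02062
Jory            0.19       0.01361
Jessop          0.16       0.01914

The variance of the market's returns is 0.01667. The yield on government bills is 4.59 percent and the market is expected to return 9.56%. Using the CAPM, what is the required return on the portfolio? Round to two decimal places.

10.42%

β_Arden = 0.01064 / 0.01667 = 0.6383
β_Calder = 0.02870 / 0.01667 = 1.7217
β_Larkin = 0.02758 / 0.01667 = 1.6545
β_Ellery = 0.02062 / 0.01667 = 1.2370
β_Jory = 0.01361 / 0.01667 = 0.8164
β_Jessop = 0.01914 / 0.01667 = 1.1482
β_P = Σ w_i β_i = 0.16×0.6383 + 0.06×1.7217 + 0.23×1.6545 + 0.20×1.2370 + 0.19×0.8164 + 0.16×1.1482 = 1.1722
MRP = 9.56% − 4.59% = 4.97%
E(R_P) = R_f + β_P × MRP = 4.59% + 1.1722 × 4.97% = 10.42%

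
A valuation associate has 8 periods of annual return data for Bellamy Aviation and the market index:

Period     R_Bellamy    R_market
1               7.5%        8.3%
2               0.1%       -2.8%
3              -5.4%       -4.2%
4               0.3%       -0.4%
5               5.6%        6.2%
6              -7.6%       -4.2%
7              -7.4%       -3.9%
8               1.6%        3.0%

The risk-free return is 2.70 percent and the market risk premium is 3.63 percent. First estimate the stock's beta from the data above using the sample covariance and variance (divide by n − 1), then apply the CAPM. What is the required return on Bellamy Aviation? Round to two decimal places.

Mean R_i = (7.5 + 0.1 − 5.4 + 0.3 + 5.6 − 7.6 − 7.4 + 1.6) / 8 = -0.6625%
Mean R_m = (8.3 − 2.8 − 4.2 − 0.4 + 6.2 − 4.2 − 3.9 + 3.0) / 8 = 0.2500%
Σ(R_i − R̄_i)(R_m − R̄_m) = 186.1550  ⇒  Cov = 186.1550 / 7 = 26.5936
Σ(R_m − R̄_m)² = 174.3200  ⇒  Var(R_m) = 174.3200 / 7 = 24.9029
β = Cov / Var(R_m) = 26.5936 / 24.9029 = 1.0679
E(R) = R_f + β × MRP = 2.70% + 1.0679 × 3.63% = 6.58%

6.58%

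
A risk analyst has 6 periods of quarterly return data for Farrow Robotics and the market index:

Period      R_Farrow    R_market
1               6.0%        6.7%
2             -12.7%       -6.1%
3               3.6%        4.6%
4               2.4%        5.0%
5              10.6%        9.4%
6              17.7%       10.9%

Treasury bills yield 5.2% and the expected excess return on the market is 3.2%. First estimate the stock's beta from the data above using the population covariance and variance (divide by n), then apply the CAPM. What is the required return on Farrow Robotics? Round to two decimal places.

Mean R_i = (6.0 − 12.7 + 3.6 + 2.4 + 10.6 + 17.7) / 6 = 4.6000%
Mean R_m = (6.7 − 6.1 + 4.6 + 5.0 + 9.4 + 10.9) / 6 = 5.0833%
Σ(R_i − R̄_i)(R_m − R̄_m) = 298.5000  ⇒  Cov = 298.5000 / 6 = 49.7500
Σ(R_m − R̄_m)² = 180.3883  ⇒  Var(R_m) = 180.3883 / 6 = 30.0647
β = Cov / Var(R_m) = 49.7500 / 30.0647 = 1.6548
E(R) = R_f + β × MRP = 5.2% + 1.6548 × 3.2% = 10.50%

10.50%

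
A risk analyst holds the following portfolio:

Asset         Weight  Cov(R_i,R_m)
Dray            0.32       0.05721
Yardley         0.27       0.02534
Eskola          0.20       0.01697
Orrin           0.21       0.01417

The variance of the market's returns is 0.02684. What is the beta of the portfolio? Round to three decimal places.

1.174

β_Dray = 0.05721 / 0.02684 = 2.1315
β_Yardley = 0.02534 / 0.02684 = 0.9441
β_Eskola = 0.01697 / 0.02684 = 0.6323
β_Orrin = 0.01417 / 0.02684 = 0.5279
β_P = Σ w_i β_i = 0.32×2.1315 + 0.27×0.9441 + 0.20×0.6323 + 0.21×0.5279 = 1.1743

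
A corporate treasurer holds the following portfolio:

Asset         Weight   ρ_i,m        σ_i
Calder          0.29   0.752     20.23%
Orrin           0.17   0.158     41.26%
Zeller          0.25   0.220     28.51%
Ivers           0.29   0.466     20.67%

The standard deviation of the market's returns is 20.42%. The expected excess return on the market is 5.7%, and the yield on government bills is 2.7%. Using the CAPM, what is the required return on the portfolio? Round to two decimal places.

5.46%

β_Calder = 0.752 × 20.23% / 20.42% = 0.7450
β_Orrin = 0.158 × 41.26% / 20.42% = 0.3192
β_Zeller = 0.220 × 28.51% / 20.42% = 0.3072
β_Ivers = 0.466 × 20.67% / 20.42% = 0.4717
β_P = Σ w_i β_i = 0.29×0.7450 + 0.17×0.3192 + 0.25×0.3072 + 0.29×0.4717 = 0.4839
E(R_P) = R_f + β_P × MRP = 2.7% + 0.4839 × 5.7% = 5.46%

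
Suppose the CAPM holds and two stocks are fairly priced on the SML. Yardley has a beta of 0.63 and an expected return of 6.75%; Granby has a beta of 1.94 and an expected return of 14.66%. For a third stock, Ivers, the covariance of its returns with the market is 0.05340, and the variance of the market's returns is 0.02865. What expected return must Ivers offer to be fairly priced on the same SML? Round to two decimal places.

MRP = (14.66% − 6.75%) / (1.94 − 0.63) = 6.0382%
R_f = 6.75% − 0.63 × 6.0382% = 2.9459%
β_Ivers = Cov / Var(R_m) = 0.05340 / 0.02865 = 1.8639
E(R_Ivers) = R_f + β × MRP = 2.9459% + 1.8639 × 6.0382% = 14.20%

14.20%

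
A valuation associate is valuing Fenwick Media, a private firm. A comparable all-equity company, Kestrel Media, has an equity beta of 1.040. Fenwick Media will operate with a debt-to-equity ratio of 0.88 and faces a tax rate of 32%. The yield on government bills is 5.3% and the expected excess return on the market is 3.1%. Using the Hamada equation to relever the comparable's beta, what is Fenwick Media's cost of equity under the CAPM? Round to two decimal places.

10.45%

β_L = β_U × [1 + (1 − t)(D/E)] = 1.040 × [1 + (1 − 0.32) × 0.88]
    = 1.040 × [1 + 0.68 × 0.88] = 1.040 × 1.5984 = 1.6623
E(R) = R_f + β_L × MRP = 5.3% + 1.6623 × 3.1% = 10.45%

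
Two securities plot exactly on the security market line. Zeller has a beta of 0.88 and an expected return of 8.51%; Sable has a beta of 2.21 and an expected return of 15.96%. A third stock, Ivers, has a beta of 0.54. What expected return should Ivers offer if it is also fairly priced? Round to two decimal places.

6.61%

MRP (SML slope) = (15.96% − 8.51%) / (2.21 − 0.88) = 7.45% / 1.33 = 5.6015%
R_f (intercept) = 8.51% − 0.88 × 5.6015% = 3.5807%
E(R_Ivers) = R_f + β × MRP = 3.5807% + 0.54 × 5.6015% = 6.61%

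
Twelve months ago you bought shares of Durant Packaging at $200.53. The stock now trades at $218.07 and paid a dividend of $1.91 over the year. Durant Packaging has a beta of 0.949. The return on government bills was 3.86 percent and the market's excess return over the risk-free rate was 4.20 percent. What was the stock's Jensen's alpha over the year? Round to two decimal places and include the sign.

Realised HPR = (P1 + D1 − P0) / P0 = (218.07 + 1.91 − 200.53) / 200.53 = 19.45 / 200.53 = 9.6993%
CAPM required = R_f + β·MRP = 3.86% + 0.949 × 4.20% = 7.84580%
α = realised − required = 9.6993% − 7.84580% = +1.85%

+1.85%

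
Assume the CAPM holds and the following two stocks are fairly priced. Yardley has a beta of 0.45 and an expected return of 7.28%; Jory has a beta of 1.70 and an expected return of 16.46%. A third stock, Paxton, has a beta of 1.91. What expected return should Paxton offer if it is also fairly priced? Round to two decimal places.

MRP (SML slope) = (16.46% − 7.28%) / (1.70 − 0.45) = 9.18% / 1.25 = 7.3440%
R_f (intercept) = 7.28% − 0.45 × 7.3440% = 3.9752%
E(R_Paxton) = R_f + β × MRP = 3.9752% + 1.91 × 7.3440% = 18.00%

18.00%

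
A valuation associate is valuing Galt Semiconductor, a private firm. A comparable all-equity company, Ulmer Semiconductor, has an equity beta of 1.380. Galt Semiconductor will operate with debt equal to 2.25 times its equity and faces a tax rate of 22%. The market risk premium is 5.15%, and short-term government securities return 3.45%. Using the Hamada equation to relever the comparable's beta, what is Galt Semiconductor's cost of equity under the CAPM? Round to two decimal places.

β_L = β_U × [1 + (1 − t)(D/E)] = 1.380 × [1 + (1 − 0.22) × 2.25]
    = 1.380 × [1 + 0.78 × 2.25] = 1.380 × 2.7550 = 3.8019
E(R) = R_f + β_L × MRP = 3.45% + 3.8019 × 5.15% = 23.03%

23.03%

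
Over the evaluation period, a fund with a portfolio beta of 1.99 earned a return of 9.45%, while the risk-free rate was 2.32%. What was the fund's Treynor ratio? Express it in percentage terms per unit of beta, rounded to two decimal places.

Treynor = (R_P − R_f) / β_P = (9.45% − 2.32%) / 1.9900 = 7.13% / 1.9900 = 3.58%

3.58%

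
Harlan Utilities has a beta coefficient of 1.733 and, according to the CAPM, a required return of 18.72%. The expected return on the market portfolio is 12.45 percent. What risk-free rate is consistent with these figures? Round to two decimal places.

3.90%

E(R) = R_f + β(E(R_m) − R_f) = R_f(1 − β) + β·E(R_m)
18.72% = R_f × (1 − 1.733) + 1.733 × 12.45%
18.72% = R_f × -0.733 + 21.57585%
R_f = (18.72% − 21.57585%) / -0.733 = 3.90%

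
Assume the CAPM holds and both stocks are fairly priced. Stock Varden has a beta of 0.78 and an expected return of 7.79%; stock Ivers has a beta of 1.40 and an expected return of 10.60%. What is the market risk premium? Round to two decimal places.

Both satisfy E(R) = R_f + β·MRP, so the slope of the SML is
MRP = (10.60% − 7.79%) / (1.40 − 0.78) = 2.81% / 0.62 = 4.5323%

4.53%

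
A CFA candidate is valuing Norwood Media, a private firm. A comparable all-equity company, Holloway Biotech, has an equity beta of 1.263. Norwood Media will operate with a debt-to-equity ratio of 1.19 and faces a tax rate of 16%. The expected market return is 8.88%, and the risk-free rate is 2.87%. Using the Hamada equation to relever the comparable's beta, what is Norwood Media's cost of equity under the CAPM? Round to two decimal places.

18.05%

β_L = β_U × [1 + (1 − t)(D/E)] = 1.263 × [1 + (1 − 0.16) × 1.19]
    = 1.263 × [1 + 0.84 × 1.19] = 1.263 × 1.9996 = 2.5255
MRP = 8.88% − 2.87% = 6.01%
E(R) = R_f + β_L × MRP = 2.87% + 2.5255 × 6.01% = 18.05%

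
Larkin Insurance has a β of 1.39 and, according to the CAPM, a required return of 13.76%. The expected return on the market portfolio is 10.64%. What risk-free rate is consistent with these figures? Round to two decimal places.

E(R) = R_f + β(E(R_m) − R_f) = R_f(1 − β) + β·E(R_m)
13.76% = R_f × (1 − 1.39) + 1.39 × 10.64%
13.76% = R_f × -0.39 + 14.7896%
R_f = (13.76% − 14.7896%) / -0.39 = 2.64%

2.64%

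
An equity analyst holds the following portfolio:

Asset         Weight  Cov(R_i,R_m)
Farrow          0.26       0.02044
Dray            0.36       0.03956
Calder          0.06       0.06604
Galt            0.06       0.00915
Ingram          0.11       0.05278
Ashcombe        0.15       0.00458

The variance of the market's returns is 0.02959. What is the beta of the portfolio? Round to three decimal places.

β_Farrow = 0.02044 / 0.02959 = 0.6908
β_Dray = 0.03956 / 0.02959 = 1.3369
β_Calder = 0.06604 / 0.02959 = 2.2318
β_Galt = 0.00915 / 0.02959 = 0.3092
β_Ingram = 0.05278 / 0.02959 = 1.7837
β_Ashcombe = 0.00458 / 0.02959 = 0.1548
β_P = Σ w_i β_i = 0.26×0.6908 + 0.36×1.3369 + 0.06×2.2318 + 0.06×0.3092 + 0.11×1.7837 + 0.15×0.1548 = 1.0328

1.033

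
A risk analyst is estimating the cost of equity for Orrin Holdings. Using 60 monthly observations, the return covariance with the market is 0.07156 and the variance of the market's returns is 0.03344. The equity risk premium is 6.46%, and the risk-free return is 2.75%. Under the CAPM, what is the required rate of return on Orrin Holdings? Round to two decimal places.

16.57%

β = Cov(R_i, R_m) / Var(R_m) = 0.07156 / 0.03344 = 2.1400
E(R) = R_f + β × MRP = 2.75% + 2.1400 × 6.46% = 16.57%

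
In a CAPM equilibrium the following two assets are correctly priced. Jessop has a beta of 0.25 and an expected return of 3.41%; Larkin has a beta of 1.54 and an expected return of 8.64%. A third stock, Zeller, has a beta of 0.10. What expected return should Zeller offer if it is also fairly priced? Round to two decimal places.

2.80%

MRP (SML slope) = (8.64% − 3.41%) / (1.54 − 0.25) = 5.23% / 1.29 = 4.0543%
R_f (intercept) = 3.41% − 0.25 × 4.0543% = 2.3964%
E(R_Zeller) = R_f + β × MRP = 2.3964% + 0.10 × 4.0543% = 2.80%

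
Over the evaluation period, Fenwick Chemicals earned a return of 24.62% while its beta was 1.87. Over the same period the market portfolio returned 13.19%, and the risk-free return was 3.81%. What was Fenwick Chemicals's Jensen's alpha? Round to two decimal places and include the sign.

Market excess return = 13.19% − 3.81% = 9.38%
CAPM benchmark = R_f + β(R_m − R_f) = 3.81% + 1.87 × 9.38% = 21.3506%
α = actual − benchmark = 24.62% − 21.3506% = +3.27%

+3.27%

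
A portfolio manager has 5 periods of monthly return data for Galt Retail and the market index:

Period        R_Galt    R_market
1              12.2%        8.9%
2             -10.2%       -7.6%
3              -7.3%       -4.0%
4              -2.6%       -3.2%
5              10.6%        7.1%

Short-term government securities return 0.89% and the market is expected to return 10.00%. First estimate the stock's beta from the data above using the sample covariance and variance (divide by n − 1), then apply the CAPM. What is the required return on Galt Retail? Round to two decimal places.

13.63%

Mean R_i = (12.2 − 10.2 − 7.3 − 2.6 + 10.6) / 5 = 0.5400%
Mean R_m = (8.9 − 7.6 − 4.0 − 3.2 + 7.1) / 5 = 0.2400%
Σ(R_i − R̄_i)(R_m − R̄_m) = 298.2320  ⇒  Cov = 298.2320 / 4 = 74.5580
Σ(R_m − R̄_m)² = 213.3320  ⇒  Var(R_m) = 213.3320 / 4 = 53.3330
β = Cov / Var(R_m) = 74.5580 / 53.3330 = 1.3980
MRP = 10.00% − 0.89% = 9.11%
E(R) = R_f + β × MRP = 0.89% + 1.3980 × 9.11% = 13.63%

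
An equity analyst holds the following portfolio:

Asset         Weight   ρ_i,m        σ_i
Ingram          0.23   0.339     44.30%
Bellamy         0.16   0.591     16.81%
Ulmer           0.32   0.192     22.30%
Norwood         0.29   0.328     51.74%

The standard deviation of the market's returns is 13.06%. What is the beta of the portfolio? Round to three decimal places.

β_Ingram = 0.339 × 44.30% / 13.06% = 1.1499
β_Bellamy = 0.591 × 16.81% / 13.06% = 0.7607
β_Ulmer = 0.192 × 22.30% / 13.06% = 0.3278
β_Norwood = 0.328 × 51.74% / 13.06% = 1.2994
β_P = Σ w_i β_i = 0.23×1.1499 + 0.16×0.7607 + 0.32×0.3278 + 0.29×1.2994 = 0.8679

0.868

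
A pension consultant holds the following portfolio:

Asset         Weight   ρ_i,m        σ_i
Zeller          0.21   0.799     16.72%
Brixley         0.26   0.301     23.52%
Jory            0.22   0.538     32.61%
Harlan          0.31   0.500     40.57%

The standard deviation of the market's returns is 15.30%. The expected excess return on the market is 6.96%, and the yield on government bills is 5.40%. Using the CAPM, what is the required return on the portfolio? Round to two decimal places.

β_Zeller = 0.799 × 16.72% / 15.30% = 0.8732
β_Brixley = 0.301 × 23.52% / 15.30% = 0.4627
β_Jory = 0.538 × 32.61% / 15.30% = 1.1467
β_Harlan = 0.500 × 40.57% / 15.30% = 1.3258
β_P = Σ w_i β_i = 0.21×0.8732 + 0.26×0.4627 + 0.22×1.1467 + 0.31×1.3258 = 0.9669
E(R_P) = R_f + β_P × MRP = 5.40% + 0.9669 × 6.96% = 12.13%

12.13%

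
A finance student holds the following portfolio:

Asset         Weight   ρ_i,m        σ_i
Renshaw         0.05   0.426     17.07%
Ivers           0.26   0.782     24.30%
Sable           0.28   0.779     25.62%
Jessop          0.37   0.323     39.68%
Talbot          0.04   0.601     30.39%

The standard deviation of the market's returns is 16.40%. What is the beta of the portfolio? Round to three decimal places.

0.998

β_Renshaw = 0.426 × 17.07% / 16.40% = 0.4434
β_Ivers = 0.782 × 24.30% / 16.40% = 1.1587
β_Sable = 0.779 × 25.62% / 16.40% = 1.2170
β_Jessop = 0.323 × 39.68% / 16.40% = 0.7815
β_Talbot = 0.601 × 30.39% / 16.40% = 1.1137
β_P = Σ w_i β_i = 0.05×0.4434 + 0.26×1.1587 + 0.28×1.2170 + 0.37×0.7815 + 0.04×1.1137 = 0.9979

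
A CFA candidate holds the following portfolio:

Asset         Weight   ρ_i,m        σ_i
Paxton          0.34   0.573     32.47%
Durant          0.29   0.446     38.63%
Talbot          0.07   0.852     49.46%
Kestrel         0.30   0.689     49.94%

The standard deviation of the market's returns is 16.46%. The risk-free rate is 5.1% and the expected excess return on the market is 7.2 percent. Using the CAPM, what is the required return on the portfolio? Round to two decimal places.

15.86%

β_Paxton = 0.573 × 32.47% / 16.46% = 1.1303
β_Durant = 0.446 × 38.63% / 16.46% = 1.0467
β_Talbot = 0.852 × 49.46% / 16.46% = 2.5601
β_Kestrel = 0.689 × 49.94% / 16.46% = 2.0904
β_P = Σ w_i β_i = 0.34×1.1303 + 0.29×1.0467 + 0.07×2.5601 + 0.30×2.0904 = 1.4942
E(R_P) = R_f + β_P × MRP = 5.1% + 1.4942 × 7.2% = 15.86%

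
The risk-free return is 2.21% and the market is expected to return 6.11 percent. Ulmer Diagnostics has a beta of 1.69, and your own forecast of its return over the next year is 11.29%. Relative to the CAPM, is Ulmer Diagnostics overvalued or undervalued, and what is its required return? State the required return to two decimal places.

MRP = 6.11% − 2.21% = 3.90%
Required return = R_f + β·MRP = 2.21% + 1.69 × 3.90% = 8.80%
Forecast 11.29% > required 8.80% → the stock plots above the SML → undervalued.

Undervalued; required return 8.80%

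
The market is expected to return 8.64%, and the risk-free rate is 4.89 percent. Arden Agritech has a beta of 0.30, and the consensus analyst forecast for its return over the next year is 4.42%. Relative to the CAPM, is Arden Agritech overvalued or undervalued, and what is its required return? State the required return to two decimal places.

Overvalued; required return 6.02%

MRP = 8.64% − 4.89% = 3.75%
Required return = R_f + β·MRP = 4.89% + 0.30 × 3.75% = 6.02%
Forecast 4.42% < required 6.02% → the stock plots below the SML → overvalued.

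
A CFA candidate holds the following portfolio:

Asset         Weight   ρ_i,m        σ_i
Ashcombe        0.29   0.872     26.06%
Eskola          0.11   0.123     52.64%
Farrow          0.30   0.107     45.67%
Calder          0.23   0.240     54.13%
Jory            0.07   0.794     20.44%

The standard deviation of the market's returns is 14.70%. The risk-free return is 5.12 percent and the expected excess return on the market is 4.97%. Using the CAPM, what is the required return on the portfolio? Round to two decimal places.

β_Ashcombe = 0.872 × 26.06% / 14.70% = 1.5459
β_Eskola = 0.123 × 52.64% / 14.70% = 0.4405
β_Farrow = 0.107 × 45.67% / 14.70% = 0.3324
β_Calder = 0.240 × 54.13% / 14.70% = 0.8838
β_Jory = 0.794 × 20.44% / 14.70% = 1.1040
β_P = Σ w_i β_i = 0.29×1.5459 + 0.11×0.4405 + 0.30×0.3324 + 0.23×0.8838 + 0.07×1.1040 = 0.8770
E(R_P) = R_f + β_P × MRP = 5.12% + 0.8770 × 4.97% = 9.48%

9.48%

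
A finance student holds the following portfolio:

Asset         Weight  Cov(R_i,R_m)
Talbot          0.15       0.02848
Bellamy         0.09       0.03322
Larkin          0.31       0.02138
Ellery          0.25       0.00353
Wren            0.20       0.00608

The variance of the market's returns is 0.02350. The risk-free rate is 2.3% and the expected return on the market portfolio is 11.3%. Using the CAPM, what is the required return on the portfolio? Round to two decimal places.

8.42%

β_Talbot = 0.02848 / 0.02350 = 1.2119
β_Bellamy = 0.03322 / 0.02350 = 1.4136
β_Larkin = 0.02138 / 0.02350 = 0.9098
β_Ellery = 0.00353 / 0.02350 = 0.1502
β_Wren = 0.00608 / 0.02350 = 0.2587
β_P = Σ w_i β_i = 0.15×1.2119 + 0.09×1.4136 + 0.31×0.9098 + 0.25×0.1502 + 0.20×0.2587 = 0.6803
MRP = 11.3% − 2.3% = 9.00%
E(R_P) = R_f + β_P × MRP = 2.3% + 0.6803 × 9.0% = 8.42%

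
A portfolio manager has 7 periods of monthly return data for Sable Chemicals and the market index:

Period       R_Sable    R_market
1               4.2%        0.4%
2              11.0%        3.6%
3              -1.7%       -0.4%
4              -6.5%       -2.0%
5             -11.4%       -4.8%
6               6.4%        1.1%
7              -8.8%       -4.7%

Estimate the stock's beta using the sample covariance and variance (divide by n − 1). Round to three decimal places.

2.657

Mean R_i = (4.2 + 11.0 − 1.7 − 6.5 − 11.4 + 6.4 − 8.8) / 7 = -0.9714%
Mean R_m = (0.4 + 3.6 − 0.4 − 2.0 − 4.8 + 1.1 − 4.7) / 7 = -0.9714%
Σ(R_i − R̄_i)(R_m − R̄_m) = 151.4743  ⇒  Cov = 151.4743 / 6 = 25.2457
Σ(R_m − R̄_m)² = 57.0143  ⇒  Var(R_m) = 57.0143 / 6 = 9.5024
β = Cov / Var(R_m) = 25.2457 / 9.5024 = 2.6568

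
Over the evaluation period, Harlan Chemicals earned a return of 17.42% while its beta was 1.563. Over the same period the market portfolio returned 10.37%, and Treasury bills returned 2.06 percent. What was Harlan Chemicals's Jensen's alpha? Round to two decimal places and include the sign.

Market excess return = 10.37% − 2.06% = 8.31%
CAPM benchmark = R_f + β(R_m − R_f) = 2.06% + 1.563 × 8.31% = 15.04853%
α = actual − benchmark = 17.42% − 15.04853% = +2.37%

+2.37%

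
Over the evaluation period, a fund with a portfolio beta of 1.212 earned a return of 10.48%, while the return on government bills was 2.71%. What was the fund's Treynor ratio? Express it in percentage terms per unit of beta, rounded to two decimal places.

Treynor = (R_P − R_f) / β_P = (10.48% − 2.71%) / 1.2120 = 7.77% / 1.2120 = 6.41%

6.41%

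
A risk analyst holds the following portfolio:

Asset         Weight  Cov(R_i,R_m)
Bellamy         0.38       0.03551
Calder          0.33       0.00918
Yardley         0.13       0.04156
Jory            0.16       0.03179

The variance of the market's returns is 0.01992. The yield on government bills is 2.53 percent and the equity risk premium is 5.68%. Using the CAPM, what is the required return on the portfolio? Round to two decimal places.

10.23%

β_Bellamy = 0.03551 / 0.01992 = 1.7826
β_Calder = 0.00918 / 0.01992 = 0.4608
β_Yardley = 0.04156 / 0.01992 = 2.0863
β_Jory = 0.03179 / 0.01992 = 1.5959
β_P = Σ w_i β_i = 0.38×1.7826 + 0.33×0.4608 + 0.13×2.0863 + 0.16×1.5959 = 1.3560
E(R_P) = R_f + β_P × MRP = 2.53% + 1.3560 × 5.68% = 10.23%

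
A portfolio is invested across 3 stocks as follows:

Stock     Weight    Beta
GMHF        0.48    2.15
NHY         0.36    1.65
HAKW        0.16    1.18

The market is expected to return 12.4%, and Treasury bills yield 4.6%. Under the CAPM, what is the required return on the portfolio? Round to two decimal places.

18.76%

β_P = Σ w_i β_i = 0.48×2.15 + 0.36×1.65 + 0.16×1.18 = 1.8148
MRP = 12.4% − 4.6% = 7.80%
E(R_P) = R_f + β_P × MRP = 4.6% + 1.8148 × 7.8% = 18.76%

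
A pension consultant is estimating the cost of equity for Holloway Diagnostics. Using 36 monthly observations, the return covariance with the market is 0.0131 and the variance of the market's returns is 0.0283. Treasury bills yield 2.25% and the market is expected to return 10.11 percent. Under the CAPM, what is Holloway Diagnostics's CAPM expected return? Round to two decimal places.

β = Cov(R_i, R_m) / Var(R_m) = 0.0131 / 0.0283 = 0.4629
MRP = 10.11% − 2.25% = 7.86%
E(R) = R_f + β × MRP = 2.25% + 0.4629 × 7.86% = 5.89%

5.89%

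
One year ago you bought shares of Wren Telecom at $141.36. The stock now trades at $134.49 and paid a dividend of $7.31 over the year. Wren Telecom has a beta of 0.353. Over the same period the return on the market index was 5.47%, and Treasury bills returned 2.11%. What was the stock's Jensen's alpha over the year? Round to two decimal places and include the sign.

Realised HPR = (P1 + D1 − P0) / P0 = (134.49 + 7.31 − 141.36) / 141.36 = 0.44 / 141.36 = 0.3113%
MRP = 5.47% − 2.11% = 3.36%
CAPM required = R_f + β·MRP = 2.11% + 0.353 × 3.36% = 3.29608%
α = realised − required = 0.3113% − 3.29608% = -2.98%

-2.98%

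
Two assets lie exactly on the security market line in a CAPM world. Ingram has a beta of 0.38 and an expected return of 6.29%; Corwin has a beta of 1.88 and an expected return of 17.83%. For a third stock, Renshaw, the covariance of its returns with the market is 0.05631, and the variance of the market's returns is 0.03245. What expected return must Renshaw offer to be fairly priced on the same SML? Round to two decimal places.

16.72%

MRP = (17.83% − 6.29%) / (1.88 − 0.38) = 7.6933%
R_f = 6.29% − 0.38 × 7.6933% = 3.3665%
β_Renshaw = Cov / Var(R_m) = 0.05631 / 0.03245 = 1.7353
E(R_Renshaw) = R_f + β × MRP = 3.3665% + 1.7353 × 7.6933% = 16.72%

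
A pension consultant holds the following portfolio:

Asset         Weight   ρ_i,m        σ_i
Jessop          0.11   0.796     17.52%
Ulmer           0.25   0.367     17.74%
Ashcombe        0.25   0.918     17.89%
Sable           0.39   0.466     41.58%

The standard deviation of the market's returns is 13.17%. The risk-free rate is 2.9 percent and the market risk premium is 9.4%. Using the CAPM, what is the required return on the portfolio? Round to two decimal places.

13.48%

β_Jessop = 0.796 × 17.52% / 13.17% = 1.0589
β_Ulmer = 0.367 × 17.74% / 13.17% = 0.4943
β_Ashcombe = 0.918 × 17.89% / 13.17% = 1.2470
β_Sable = 0.466 × 41.58% / 13.17% = 1.4712
β_P = Σ w_i β_i = 0.11×1.0589 + 0.25×0.4943 + 0.25×1.2470 + 0.39×1.4712 = 1.1256
E(R_P) = R_f + β_P × MRP = 2.9% + 1.1256 × 9.4% = 13.48%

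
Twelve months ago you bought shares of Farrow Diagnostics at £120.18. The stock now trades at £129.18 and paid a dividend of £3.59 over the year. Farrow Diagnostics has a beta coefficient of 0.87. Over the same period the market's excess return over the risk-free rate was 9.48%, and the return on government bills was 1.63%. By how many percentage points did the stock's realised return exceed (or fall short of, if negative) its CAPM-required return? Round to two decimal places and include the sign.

Realised HPR = (P1 + D1 − P0) / P0 = (129.18 + 3.59 − 120.18) / 120.18 = 12.59 / 120.18 = 10.4760%
CAPM required = R_f + β·MRP = 1.63% + 0.87 × 9.48% = 9.8776%
α = realised − required = 10.4760% − 9.8776% = +0.60%

+0.60%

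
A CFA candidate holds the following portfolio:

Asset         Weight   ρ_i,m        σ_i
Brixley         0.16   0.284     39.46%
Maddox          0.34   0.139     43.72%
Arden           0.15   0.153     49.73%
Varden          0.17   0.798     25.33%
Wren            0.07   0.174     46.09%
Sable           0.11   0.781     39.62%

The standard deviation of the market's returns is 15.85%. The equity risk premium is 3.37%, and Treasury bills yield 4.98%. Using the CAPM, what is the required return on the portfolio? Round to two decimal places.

β_Brixley = 0.284 × 39.46% / 15.85% = 0.7070
β_Maddox = 0.139 × 43.72% / 15.85% = 0.3834
β_Arden = 0.153 × 49.73% / 15.85% = 0.4800
β_Varden = 0.798 × 25.33% / 15.85% = 1.2753
β_Wren = 0.174 × 46.09% / 15.85% = 0.5060
β_Sable = 0.781 × 39.62% / 15.85% = 1.9523
β_P = Σ w_i β_i = 0.16×0.7070 + 0.34×0.3834 + 0.15×0.4800 + 0.17×1.2753 + 0.07×0.5060 + 0.11×1.9523 = 0.7825
E(R_P) = R_f + β_P × MRP = 4.98% + 0.7825 × 3.37% = 7.62%

7.62%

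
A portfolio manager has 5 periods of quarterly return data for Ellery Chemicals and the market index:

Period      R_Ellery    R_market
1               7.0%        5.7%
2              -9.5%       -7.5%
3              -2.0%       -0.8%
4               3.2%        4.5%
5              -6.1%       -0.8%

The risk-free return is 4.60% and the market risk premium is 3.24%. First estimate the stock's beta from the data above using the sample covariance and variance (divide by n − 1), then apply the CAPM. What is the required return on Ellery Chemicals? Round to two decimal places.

8.54%

Mean R_i = (7.0 − 9.5 − 2.0 + 3.2 − 6.1) / 5 = -1.4800%
Mean R_m = (5.7 − 7.5 − 0.8 + 4.5 − 0.8) / 5 = 0.2200%
Σ(R_i − R̄_i)(R_m − R̄_m) = 133.6580  ⇒  Cov = 133.6580 / 4 = 33.4145
Σ(R_m − R̄_m)² = 110.0280  ⇒  Var(R_m) = 110.0280 / 4 = 27.5070
β = Cov / Var(R_m) = 33.4145 / 27.5070 = 1.2148
E(R) = R_f + β × MRP = 4.60% + 1.2148 × 3.24% = 8.54%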